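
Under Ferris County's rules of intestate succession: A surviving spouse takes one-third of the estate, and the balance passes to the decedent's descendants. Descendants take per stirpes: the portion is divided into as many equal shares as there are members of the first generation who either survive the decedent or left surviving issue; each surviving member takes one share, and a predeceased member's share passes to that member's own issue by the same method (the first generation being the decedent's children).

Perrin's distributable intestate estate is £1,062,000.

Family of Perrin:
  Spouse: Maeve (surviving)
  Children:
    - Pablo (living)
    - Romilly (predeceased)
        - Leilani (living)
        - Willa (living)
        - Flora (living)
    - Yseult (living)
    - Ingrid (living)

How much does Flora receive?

Maeve takes one-third of £1,062,000 = £354,000. The remaining £708,000 passes to the descendants.
The descendants' portion (£708,000) is divided into 4 shares of £177,000: Pablo, Yseult, and Ingrid each take £177,000; Romilly's £177,000 share passes to Romilly's issue.
Romilly's share (£177,000) is divided into 3 shares of £59,000: Leilani, Willa, and Flora each take £59,000.

Flora receives £59,000.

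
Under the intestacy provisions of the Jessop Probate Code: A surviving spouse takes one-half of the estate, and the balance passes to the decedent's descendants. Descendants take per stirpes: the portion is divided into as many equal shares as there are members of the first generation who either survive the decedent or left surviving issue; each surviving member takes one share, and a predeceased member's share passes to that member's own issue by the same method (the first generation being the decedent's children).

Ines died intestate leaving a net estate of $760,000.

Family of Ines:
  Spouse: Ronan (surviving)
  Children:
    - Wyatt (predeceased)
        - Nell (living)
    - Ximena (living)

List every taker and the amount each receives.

Ronan: $380,000; Nell: $190,000; Ximena: $190,000

Ronan takes one-half of $760,000 = $380,000. The remaining $380,000 passes to the descendants.
The descendants' portion ($380,000) is divided into 2 shares of $190,000: Ximena takes $190,000; Wyatt's $190,000 share passes to Wyatt's issue.
Wyatt's share ($190,000) passes entirely to Nell.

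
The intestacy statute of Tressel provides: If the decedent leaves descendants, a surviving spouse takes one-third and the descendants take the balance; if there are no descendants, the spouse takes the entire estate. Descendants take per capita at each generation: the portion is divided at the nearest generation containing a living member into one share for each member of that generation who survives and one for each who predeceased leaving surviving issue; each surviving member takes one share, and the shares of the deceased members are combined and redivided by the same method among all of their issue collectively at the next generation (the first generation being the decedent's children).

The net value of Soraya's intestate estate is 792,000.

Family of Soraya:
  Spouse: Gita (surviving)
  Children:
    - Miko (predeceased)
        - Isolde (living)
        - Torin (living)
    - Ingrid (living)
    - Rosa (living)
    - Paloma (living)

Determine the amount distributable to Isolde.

Gita takes one-third of 792,000 = 264,000. The remaining 528,000 passes to the descendants.
The descendants' portion (528,000) is divided at the children's generation into 4 shares of 132,000. Ingrid, Rosa, and Paloma each take 132,000. The remaining share for the deceased Miko (132,000) is carried to the next generation.
That pool (132,000) is divided at the grandchildren's generation equally among Isolde and Torin: 66,000 each.

Isolde receives 66,000.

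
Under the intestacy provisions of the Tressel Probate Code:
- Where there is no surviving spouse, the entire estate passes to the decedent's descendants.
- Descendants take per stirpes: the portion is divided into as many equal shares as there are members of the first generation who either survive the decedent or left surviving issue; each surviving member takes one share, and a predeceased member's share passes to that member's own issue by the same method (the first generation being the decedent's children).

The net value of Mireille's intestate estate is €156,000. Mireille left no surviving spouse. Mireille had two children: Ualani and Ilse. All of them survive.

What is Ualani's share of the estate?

The entire €156,000 passes to the descendants.
That amount (€156,000) is divided into 2 shares of €78,000: Ualani and Ilse each take €78,000.

Ualani receives €78,000.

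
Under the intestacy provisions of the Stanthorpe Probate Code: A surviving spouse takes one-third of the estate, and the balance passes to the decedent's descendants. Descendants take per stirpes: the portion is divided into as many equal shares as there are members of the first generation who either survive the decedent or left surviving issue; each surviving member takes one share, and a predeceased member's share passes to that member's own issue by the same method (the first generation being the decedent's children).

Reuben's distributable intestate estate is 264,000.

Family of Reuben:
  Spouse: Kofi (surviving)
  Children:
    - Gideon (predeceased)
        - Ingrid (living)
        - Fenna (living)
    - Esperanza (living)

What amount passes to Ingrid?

Ingrid receives 44,000.

Kofi takes one-third of 264,000 = 88,000. The remaining 176,000 passes to the descendants.
The descendants' portion (176,000) is divided into 2 shares of 88,000: Esperanza takes 88,000; Gideon's 88,000 share passes to Gideon's issue.
Gideon's share (88,000) is divided into 2 shares of 44,000: Ingrid and Fenna each take 44,000.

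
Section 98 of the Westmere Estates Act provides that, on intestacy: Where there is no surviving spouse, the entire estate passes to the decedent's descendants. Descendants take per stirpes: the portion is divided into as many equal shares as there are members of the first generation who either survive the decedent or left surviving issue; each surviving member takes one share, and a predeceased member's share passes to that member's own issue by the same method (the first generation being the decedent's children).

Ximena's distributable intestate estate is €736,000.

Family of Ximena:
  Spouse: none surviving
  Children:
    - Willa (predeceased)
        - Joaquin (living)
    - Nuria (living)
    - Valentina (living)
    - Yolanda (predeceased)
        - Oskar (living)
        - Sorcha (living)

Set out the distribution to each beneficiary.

The entire €736,000 passes to the descendants.
That amount (€736,000) is divided into 4 shares of €184,000: Nuria and Valentina each take €184,000; Willa's €184,000 share passes to Willa's issue; Yolanda's €184,000 share passes to Yolanda's issue.
Willa's share (€184,000) passes entirely to Joaquin.
Yolanda's share (€184,000) is divided into 2 shares of €92,000: Oskar and Sorcha each take €92,000.

Joaquin: €184,000; Nuria: €184,000; Valentina: €184,000; Oskar: €92,000; Sorcha: €92,000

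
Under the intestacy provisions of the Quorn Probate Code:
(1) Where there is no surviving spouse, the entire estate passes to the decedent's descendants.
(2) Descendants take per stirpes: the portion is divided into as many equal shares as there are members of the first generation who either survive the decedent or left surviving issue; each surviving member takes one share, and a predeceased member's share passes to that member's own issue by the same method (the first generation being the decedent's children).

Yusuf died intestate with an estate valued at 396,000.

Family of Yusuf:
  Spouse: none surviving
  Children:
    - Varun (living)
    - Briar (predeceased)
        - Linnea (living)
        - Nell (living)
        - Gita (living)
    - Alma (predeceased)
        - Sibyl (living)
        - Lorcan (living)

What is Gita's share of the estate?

The entire 396,000 passes to the descendants.
That amount (396,000) is divided into 3 shares of 132,000: Varun takes 132,000; Briar's 132,000 share passes to Briar's issue; Alma's 132,000 share passes to Alma's issue.
Briar's share (132,000) is divided into 3 shares of 44,000: Linnea, Nell, and Gita each take 44,000.
Alma's share (132,000) is divided into 2 shares of 66,000: Sibyl and Lorcan each take 66,000.

Gita receives 44,000.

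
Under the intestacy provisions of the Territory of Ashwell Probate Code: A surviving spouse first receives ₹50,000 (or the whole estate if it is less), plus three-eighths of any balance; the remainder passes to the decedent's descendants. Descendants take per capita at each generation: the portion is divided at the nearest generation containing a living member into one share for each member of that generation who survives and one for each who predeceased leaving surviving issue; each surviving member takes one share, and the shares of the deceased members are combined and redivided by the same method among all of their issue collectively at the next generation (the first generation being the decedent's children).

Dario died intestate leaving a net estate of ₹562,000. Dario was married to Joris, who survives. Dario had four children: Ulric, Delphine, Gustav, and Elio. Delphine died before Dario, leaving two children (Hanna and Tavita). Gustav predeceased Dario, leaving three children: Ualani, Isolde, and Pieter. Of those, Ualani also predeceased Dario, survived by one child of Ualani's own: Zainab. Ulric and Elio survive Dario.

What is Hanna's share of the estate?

Hanna receives ₹32,000.

Joris first takes ₹50,000, leaving a balance of ₹512,000. Joris then takes three-eighths of the balance (₹192,000), for a total of ₹242,000. The remaining ₹320,000 passes to the descendants.
The descendants' portion (₹320,000) is divided at the children's generation into 4 shares of ₹80,000. Ulric and Elio each take ₹80,000. The 2 shares of the deceased (Delphine and Gustav) are combined into a pool of ₹160,000.
That pool (₹160,000) is divided at the grandchildren's generation into 5 shares of ₹32,000. Hanna, Tavita, Isolde, and Pieter each take ₹32,000. The remaining share for the deceased Ualani (₹32,000) is carried to the next generation.
That pool (₹32,000) passes entirely to Zainab, the sole taker at the great-grandchildren's generation.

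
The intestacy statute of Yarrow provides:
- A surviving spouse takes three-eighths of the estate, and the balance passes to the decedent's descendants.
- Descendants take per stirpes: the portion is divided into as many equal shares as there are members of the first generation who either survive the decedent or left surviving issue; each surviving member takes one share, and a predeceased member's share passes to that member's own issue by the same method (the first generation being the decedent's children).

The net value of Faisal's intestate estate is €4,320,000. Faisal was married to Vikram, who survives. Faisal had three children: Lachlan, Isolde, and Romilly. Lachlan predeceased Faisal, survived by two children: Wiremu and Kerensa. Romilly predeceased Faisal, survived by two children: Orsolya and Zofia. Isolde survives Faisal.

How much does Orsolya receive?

Vikram takes three-eighths of €4,320,000 = €1,620,000. The remaining €2,700,000 passes to the descendants.
The descendants' portion (€2,700,000) is divided into 3 shares of €900,000: Isolde takes €900,000; Lachlan's €900,000 share passes to Lachlan's issue; Romilly's €900,000 share passes to Romilly's issue.
Lachlan's share (€900,000) is divided into 2 shares of €450,000: Wiremu and Kerensa each take €450,000.
Romilly's share (€900,000) is divided into 2 shares of €450,000: Orsolya and Zofia each take €450,000.

Orsolya receives €450,000.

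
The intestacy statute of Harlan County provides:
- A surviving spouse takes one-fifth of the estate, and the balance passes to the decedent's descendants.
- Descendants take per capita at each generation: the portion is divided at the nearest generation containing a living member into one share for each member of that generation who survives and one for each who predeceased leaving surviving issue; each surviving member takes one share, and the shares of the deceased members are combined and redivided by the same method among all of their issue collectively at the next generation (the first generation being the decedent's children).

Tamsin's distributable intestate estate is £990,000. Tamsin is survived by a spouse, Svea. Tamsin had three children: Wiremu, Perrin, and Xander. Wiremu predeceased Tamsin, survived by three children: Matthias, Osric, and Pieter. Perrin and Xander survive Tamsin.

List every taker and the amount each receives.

Svea takes one-fifth of £990,000 = £198,000. The remaining £792,000 passes to the descendants.
The descendants' portion (£792,000) is divided at the children's generation into 3 shares of £264,000. Perrin and Xander each take £264,000. The remaining share for the deceased Wiremu (£264,000) is carried to the next generation.
That pool (£264,000) is divided at the grandchildren's generation equally among Matthias, Osric, and Pieter: £88,000 each.

Svea: £198,000; Matthias: £88,000; Osric: £88,000; Pieter: £88,000; Perrin: £264,000; Xander: £264,000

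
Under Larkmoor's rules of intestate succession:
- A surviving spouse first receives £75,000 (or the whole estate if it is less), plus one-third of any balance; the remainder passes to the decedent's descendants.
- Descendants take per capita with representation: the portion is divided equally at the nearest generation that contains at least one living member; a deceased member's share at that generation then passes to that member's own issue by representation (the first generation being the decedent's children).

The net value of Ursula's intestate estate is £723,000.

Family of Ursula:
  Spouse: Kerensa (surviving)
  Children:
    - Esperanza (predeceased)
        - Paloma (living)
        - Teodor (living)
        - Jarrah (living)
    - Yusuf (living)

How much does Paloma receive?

Kerensa first takes £75,000, leaving a balance of £648,000. Kerensa then takes one-third of the balance (£216,000), for a total of £291,000. The remaining £432,000 passes to the descendants.
The descendants' portion (£432,000) is divided into 2 shares of £216,000: Yusuf takes £216,000; Esperanza's £216,000 share passes to Esperanza's issue.
Esperanza's share (£216,000) is divided into 3 shares of £72,000: Paloma, Teodor, and Jarrah each take £72,000.

Paloma receives £72,000.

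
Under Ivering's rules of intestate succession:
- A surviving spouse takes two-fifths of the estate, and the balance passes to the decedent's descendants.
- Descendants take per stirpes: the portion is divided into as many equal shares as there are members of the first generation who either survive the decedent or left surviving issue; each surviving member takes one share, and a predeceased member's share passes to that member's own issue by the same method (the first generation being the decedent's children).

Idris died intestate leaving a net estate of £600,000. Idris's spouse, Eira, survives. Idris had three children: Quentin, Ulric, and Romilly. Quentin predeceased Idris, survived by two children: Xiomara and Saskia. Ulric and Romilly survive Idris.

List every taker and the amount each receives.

Eira takes two-fifths of £600,000 = £240,000. The remaining £360,000 passes to the descendants.
The descendants' portion (£360,000) is divided into 3 shares of £120,000: Ulric and Romilly each take £120,000; Quentin's £120,000 share passes to Quentin's issue.
Quentin's share (£120,000) is divided into 2 shares of £60,000: Xiomara and Saskia each take £60,000.

Eira: £240,000; Xiomara: £60,000; Saskia: £60,000; Ulric: £120,000; Romilly: £120,000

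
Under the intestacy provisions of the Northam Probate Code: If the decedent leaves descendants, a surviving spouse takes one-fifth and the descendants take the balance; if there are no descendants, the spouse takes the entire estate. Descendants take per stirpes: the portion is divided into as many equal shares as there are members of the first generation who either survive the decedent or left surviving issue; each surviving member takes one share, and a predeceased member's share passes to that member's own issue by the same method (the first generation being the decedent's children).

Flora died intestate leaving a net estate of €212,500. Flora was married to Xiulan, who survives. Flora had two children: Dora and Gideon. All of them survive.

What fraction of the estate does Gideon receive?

Gideon receives 2/5 of the estate.

Xiulan takes one-fifth of €212,500 = €42,500. The remaining €170,000 passes to the descendants.
The descendants' portion (€170,000) is divided into 2 shares of €85,000: Dora and Gideon each take €85,000.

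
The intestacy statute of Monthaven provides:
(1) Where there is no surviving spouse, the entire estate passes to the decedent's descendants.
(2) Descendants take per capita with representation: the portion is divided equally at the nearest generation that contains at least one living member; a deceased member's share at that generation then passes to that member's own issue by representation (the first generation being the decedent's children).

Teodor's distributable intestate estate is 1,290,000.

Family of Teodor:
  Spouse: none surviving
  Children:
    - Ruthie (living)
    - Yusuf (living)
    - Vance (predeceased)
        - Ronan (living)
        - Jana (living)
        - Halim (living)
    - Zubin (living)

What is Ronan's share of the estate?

Ronan receives 107,500.

The entire 1,290,000 passes to the descendants.
That amount (1,290,000) is divided into 4 shares of 322,500: Ruthie, Yusuf, and Zubin each take 322,500; Vance's 322,500 share passes to Vance's issue.
Vance's share (322,500) is divided into 3 shares of 107,500: Ronan, Jana, and Halim each take 107,500.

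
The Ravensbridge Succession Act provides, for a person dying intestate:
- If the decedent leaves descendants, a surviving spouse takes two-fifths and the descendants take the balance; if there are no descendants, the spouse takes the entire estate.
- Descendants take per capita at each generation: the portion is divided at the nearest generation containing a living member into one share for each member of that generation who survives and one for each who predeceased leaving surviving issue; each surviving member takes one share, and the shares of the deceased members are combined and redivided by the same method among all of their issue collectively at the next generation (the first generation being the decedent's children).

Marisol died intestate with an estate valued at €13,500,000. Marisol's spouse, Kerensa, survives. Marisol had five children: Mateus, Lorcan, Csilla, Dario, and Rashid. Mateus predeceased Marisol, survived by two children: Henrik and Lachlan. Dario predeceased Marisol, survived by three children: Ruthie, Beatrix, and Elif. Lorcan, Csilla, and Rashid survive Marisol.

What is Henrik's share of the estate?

Henrik receives €648,000.

Kerensa takes two-fifths of €13,500,000 = €5,400,000. The remaining €8,100,000 passes to the descendants.
The descendants' portion (€8,100,000) is divided at the children's generation into 5 shares of €1,620,000. Lorcan, Csilla, and Rashid each take €1,620,000. The 2 shares of the deceased (Mateus and Dario) are combined into a pool of €3,240,000.
That pool (€3,240,000) is divided at the grandchildren's generation equally among Henrik, Lachlan, Ruthie, Beatrix, and Elif: €648,000 each.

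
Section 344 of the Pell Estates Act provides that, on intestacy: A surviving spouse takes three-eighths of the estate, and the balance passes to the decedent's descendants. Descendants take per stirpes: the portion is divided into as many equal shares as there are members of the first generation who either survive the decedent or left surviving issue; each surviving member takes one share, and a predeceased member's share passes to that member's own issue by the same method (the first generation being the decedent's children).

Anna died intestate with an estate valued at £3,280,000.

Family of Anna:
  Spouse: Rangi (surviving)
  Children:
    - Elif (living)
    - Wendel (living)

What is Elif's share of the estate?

Elif receives £1,025,000.

Rangi takes three-eighths of £3,280,000 = £1,230,000. The remaining £2,050,000 passes to the descendants.
The descendants' portion (£2,050,000) is divided into 2 shares of £1,025,000: Elif and Wendel each take £1,025,000.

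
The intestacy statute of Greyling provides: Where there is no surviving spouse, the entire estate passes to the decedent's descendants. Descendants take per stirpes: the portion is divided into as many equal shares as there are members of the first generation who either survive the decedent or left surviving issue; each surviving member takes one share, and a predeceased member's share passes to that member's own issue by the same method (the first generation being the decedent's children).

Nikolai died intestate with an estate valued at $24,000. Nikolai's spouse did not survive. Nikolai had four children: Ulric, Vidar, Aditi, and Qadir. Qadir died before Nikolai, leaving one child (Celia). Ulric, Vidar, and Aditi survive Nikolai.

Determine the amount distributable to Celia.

The entire $24,000 passes to the descendants.
That amount ($24,000) is divided into 4 shares of $6,000: Ulric, Vidar, and Aditi each take $6,000; Qadir's $6,000 share passes to Qadir's issue.
Qadir's share ($6,000) passes entirely to Celia.

Celia receives $6,000.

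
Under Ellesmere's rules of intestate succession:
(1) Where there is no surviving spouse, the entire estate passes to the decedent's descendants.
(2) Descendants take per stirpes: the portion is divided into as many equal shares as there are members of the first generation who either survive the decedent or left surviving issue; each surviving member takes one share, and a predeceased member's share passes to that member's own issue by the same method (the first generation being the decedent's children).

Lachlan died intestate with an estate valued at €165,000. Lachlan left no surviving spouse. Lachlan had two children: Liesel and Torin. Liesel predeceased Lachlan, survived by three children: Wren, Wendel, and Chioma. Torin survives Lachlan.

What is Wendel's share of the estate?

The entire €165,000 passes to the descendants.
That amount (€165,000) is divided into 2 shares of €82,500: Torin takes €82,500; Liesel's €82,500 share passes to Liesel's issue.
Liesel's share (€82,500) is divided into 3 shares of €27,500: Wren, Wendel, and Chioma each take €27,500.

Wendel receives €27,500.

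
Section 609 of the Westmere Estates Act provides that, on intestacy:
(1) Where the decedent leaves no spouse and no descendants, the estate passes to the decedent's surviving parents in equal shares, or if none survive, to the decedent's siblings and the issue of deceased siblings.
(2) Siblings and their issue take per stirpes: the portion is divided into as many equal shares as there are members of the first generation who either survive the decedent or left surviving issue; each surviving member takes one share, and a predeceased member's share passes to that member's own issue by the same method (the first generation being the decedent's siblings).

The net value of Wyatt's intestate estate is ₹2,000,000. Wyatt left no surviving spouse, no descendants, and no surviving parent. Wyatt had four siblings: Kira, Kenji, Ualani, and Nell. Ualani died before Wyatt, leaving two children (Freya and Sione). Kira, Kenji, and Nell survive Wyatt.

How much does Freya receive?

Freya receives ₹250,000.

The entire ₹2,000,000 passes to the siblings and their issue.
That amount (₹2,000,000) is divided into 4 shares of ₹500,000: Kira, Kenji, and Nell each take ₹500,000; Ualani's ₹500,000 share passes to Ualani's issue.
Ualani's share (₹500,000) is divided into 2 shares of ₹250,000: Freya and Sione each take ₹250,000.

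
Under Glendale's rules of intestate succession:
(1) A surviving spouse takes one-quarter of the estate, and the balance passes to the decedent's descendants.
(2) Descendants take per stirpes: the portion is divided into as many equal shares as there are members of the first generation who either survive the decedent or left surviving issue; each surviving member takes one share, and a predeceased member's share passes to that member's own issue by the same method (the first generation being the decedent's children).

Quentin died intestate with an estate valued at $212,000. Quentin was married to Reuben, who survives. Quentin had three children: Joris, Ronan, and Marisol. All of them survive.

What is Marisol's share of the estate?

Reuben takes one-quarter of $212,000 = $53,000. The remaining $159,000 passes to the descendants.
The descendants' portion ($159,000) is divided into 3 shares of $53,000: Joris, Ronan, and Marisol each take $53,000.

Marisol receives $53,000.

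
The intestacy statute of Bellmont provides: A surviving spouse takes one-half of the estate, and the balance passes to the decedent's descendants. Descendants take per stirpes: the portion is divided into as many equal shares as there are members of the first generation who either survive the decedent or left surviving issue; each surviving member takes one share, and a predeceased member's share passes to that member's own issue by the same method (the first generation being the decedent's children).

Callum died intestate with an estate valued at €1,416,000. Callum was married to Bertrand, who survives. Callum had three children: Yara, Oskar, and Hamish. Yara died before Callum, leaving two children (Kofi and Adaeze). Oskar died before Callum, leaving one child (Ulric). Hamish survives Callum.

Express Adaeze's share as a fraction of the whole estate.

Bertrand takes one-half of €1,416,000 = €708,000. The remaining €708,000 passes to the descendants.
The descendants' portion (€708,000) is divided into 3 shares of €236,000: Hamish takes €236,000; Yara's €236,000 share passes to Yara's issue; Oskar's €236,000 share passes to Oskar's issue.
Yara's share (€236,000) is divided into 2 shares of €118,000: Kofi and Adaeze each take €118,000.
Oskar's share (€236,000) passes entirely to Ulric.

Adaeze receives 1/12 of the estate.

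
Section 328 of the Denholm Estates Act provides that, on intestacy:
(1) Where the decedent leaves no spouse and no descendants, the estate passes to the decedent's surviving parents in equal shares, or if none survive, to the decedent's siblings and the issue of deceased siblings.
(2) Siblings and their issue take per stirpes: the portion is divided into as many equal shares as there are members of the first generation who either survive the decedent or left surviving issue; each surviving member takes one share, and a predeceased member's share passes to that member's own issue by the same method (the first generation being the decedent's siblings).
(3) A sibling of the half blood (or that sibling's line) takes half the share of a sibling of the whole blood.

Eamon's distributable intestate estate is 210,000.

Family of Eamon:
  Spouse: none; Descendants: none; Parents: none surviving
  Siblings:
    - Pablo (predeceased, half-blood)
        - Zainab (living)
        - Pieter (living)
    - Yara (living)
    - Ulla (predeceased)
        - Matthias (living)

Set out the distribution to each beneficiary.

The entire 210,000 passes to the siblings and their issue.
Counting each half-blood sibling's line as half a unit, there are 5/2 units in 210,000, so one unit is 84,000. Whole-blood lines (Yara and Ulla) take 84,000 each; half-blood lines (Pablo) take 42,000 each.
Pablo's share (42,000) is divided into 2 shares of 21,000: Zainab and Pieter each take 21,000.
Ulla's share (84,000) passes entirely to Matthias.

Zainab: 21,000; Pieter: 21,000; Yara: 84,000; Matthias: 84,000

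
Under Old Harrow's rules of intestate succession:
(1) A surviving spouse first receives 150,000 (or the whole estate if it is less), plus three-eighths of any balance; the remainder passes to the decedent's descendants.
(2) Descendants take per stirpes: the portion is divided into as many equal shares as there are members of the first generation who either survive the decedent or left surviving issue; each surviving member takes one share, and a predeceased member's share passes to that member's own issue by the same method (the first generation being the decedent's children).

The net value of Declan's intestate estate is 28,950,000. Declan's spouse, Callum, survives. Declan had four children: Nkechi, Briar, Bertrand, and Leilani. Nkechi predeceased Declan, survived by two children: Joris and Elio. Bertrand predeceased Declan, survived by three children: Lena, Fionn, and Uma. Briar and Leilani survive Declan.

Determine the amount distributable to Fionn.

Fionn receives 1,500,000.

Callum first takes 150,000, leaving a balance of 28,800,000. Callum then takes three-eighths of the balance (10,800,000), for a total of 10,950,000. The remaining 18,000,000 passes to the descendants.
The descendants' portion (18,000,000) is divided into 4 shares of 4,500,000: Briar and Leilani each take 4,500,000; Nkechi's 4,500,000 share passes to Nkechi's issue; Bertrand's 4,500,000 share passes to Bertrand's issue.
Nkechi's share (4,500,000) is divided into 2 shares of 2,250,000: Joris and Elio each take 2,250,000.
Bertrand's share (4,500,000) is divided into 3 shares of 1,500,000: Lena, Fionn, and Uma each take 1,500,000.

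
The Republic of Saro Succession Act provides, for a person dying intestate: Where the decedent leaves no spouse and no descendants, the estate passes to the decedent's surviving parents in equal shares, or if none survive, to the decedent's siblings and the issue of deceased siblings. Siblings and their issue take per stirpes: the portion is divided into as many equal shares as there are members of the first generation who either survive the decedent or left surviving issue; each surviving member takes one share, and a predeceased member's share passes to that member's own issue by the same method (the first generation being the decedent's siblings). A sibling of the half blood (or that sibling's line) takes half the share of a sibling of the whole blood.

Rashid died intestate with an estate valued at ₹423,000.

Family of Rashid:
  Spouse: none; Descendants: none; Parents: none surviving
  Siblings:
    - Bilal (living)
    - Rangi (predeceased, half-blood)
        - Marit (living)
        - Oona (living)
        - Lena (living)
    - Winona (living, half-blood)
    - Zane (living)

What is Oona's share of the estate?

Oona receives ₹23,500.

The entire ₹423,000 passes to the siblings and their issue.
Counting each half-blood sibling's line as half a unit, there are 3 units in ₹423,000, so one unit is ₹141,000. Whole-blood lines (Bilal and Zane) take ₹141,000 each; half-blood lines (Rangi and Winona) take ₹70,500 each.
Rangi's share (₹70,500) is divided into 3 shares of ₹23,500: Marit, Oona, and Lena each take ₹23,500.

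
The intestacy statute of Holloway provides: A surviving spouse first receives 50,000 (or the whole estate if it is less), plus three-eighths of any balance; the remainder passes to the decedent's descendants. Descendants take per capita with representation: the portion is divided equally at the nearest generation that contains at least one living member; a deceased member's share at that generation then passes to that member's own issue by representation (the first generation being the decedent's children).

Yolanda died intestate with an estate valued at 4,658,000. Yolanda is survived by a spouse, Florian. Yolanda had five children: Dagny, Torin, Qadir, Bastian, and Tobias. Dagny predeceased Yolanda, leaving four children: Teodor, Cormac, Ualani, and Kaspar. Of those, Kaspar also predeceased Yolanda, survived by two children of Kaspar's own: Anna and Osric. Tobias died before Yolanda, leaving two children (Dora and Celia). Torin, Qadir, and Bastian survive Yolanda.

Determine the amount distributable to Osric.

Florian first takes 50,000, leaving a balance of 4,608,000. Florian then takes three-eighths of the balance (1,728,000), for a total of 1,778,000. The remaining 2,880,000 passes to the descendants.
The descendants' portion (2,880,000) is divided into 5 shares of 576,000: Torin, Qadir, and Bastian each take 576,000; Dagny's 576,000 share passes to Dagny's issue; Tobias's 576,000 share passes to Tobias's issue.
Dagny's share (576,000) is divided into 4 shares of 144,000: Teodor, Cormac, and Ualani each take 144,000; Kaspar's 144,000 share passes to Kaspar's issue.
Kaspar's share (144,000) is divided into 2 shares of 72,000: Anna and Osric each take 72,000.
Tobias's share (576,000) is divided into 2 shares of 288,000: Dora and Celia each take 288,000.

Osric receives 72,000.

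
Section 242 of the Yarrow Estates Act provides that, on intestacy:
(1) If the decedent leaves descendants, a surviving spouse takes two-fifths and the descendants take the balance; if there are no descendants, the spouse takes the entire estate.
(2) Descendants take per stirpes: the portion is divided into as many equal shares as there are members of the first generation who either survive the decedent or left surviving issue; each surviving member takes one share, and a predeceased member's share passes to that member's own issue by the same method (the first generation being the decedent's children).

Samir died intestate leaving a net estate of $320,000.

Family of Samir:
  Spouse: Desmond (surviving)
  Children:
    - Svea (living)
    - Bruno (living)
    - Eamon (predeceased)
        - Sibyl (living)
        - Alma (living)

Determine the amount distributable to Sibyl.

Desmond takes two-fifths of $320,000 = $128,000. The remaining $192,000 passes to the descendants.
The descendants' portion ($192,000) is divided into 3 shares of $64,000: Svea and Bruno each take $64,000; Eamon's $64,000 share passes to Eamon's issue.
Eamon's share ($64,000) is divided into 2 shares of $32,000: Sibyl and Alma each take $32,000.

Sibyl receives $32,000.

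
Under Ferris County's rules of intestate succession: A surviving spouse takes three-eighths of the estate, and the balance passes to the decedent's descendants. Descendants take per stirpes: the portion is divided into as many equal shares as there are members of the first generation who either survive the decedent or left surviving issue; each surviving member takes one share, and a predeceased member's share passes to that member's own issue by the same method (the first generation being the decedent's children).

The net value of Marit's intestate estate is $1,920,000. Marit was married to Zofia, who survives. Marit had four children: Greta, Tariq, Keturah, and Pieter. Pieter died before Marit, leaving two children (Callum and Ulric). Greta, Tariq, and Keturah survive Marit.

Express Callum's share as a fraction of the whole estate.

Zofia takes three-eighths of $1,920,000 = $720,000. The remaining $1,200,000 passes to the descendants.
The descendants' portion ($1,200,000) is divided into 4 shares of $300,000: Greta, Tariq, and Keturah each take $300,000; Pieter's $300,000 share passes to Pieter's issue.
Pieter's share ($300,000) is divided into 2 shares of $150,000: Callum and Ulric each take $150,000.

Callum receives 5/64 of the estate.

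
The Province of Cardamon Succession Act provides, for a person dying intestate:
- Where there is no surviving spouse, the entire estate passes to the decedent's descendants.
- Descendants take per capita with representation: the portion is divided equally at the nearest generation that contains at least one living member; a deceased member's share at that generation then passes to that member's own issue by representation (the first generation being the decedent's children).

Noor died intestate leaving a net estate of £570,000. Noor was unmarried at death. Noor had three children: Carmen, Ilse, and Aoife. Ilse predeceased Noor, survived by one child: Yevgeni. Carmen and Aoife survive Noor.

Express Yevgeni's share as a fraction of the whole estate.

Yevgeni receives 1/3 of the estate.

The entire £570,000 passes to the descendants.
That amount (£570,000) is divided into 3 shares of £190,000: Carmen and Aoife each take £190,000; Ilse's £190,000 share passes to Ilse's issue.
Ilse's share (£190,000) passes entirely to Yevgeni.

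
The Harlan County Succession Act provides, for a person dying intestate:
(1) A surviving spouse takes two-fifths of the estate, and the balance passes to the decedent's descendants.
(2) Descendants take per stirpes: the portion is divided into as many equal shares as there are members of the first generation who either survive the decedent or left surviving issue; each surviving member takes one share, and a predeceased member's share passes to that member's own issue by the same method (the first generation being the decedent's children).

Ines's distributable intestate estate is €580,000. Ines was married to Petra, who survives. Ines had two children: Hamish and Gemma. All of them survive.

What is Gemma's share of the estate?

Petra takes two-fifths of €580,000 = €232,000. The remaining €348,000 passes to the descendants.
The descendants' portion (€348,000) is divided into 2 shares of €174,000: Hamish and Gemma each take €174,000.

Gemma receives €174,000.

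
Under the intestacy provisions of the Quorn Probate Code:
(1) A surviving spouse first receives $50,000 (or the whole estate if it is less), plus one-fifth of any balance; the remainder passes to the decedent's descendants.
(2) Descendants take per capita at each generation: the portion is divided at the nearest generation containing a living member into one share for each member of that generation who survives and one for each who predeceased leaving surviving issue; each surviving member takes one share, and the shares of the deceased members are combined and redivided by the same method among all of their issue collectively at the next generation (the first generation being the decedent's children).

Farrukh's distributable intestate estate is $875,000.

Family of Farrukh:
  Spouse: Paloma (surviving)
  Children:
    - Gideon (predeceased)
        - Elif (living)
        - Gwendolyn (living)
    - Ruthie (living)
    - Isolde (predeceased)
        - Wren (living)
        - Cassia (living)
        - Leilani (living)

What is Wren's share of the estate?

Paloma first takes $50,000, leaving a balance of $825,000. Paloma then takes one-fifth of the balance ($165,000), for a total of $215,000. The remaining $660,000 passes to the descendants.
The descendants' portion ($660,000) is divided at the children's generation into 3 shares of $220,000. Ruthie takes $220,000. The 2 shares of the deceased (Gideon and Isolde) are combined into a pool of $440,000.
That pool ($440,000) is divided at the grandchildren's generation equally among Elif, Gwendolyn, Wren, Cassia, and Leilani: $88,000 each.

Wren receives $88,000.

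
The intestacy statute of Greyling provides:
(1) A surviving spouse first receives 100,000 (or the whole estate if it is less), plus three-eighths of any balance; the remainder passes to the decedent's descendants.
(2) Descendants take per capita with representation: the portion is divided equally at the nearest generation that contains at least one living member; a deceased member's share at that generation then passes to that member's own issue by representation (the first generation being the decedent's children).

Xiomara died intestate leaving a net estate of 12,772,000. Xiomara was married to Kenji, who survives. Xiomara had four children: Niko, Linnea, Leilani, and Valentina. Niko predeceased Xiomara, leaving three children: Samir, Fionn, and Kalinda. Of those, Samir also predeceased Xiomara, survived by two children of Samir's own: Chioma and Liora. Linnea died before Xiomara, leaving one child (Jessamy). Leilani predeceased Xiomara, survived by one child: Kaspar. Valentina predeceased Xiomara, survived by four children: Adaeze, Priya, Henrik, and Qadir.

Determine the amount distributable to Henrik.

Kenji first takes 100,000, leaving a balance of 12,672,000. Kenji then takes three-eighths of the balance (4,752,000), for a total of 4,852,000. The remaining 7,920,000 passes to the descendants.
No child survives, so the initial division is made at the grandchildren's generation.
The descendants' portion (7,920,000) is divided into 9 shares of 880,000: Fionn, Kalinda, Jessamy, Kaspar, Adaeze, Priya, Henrik, and Qadir each take 880,000; Samir's 880,000 share passes to Samir's issue.
Samir's share (880,000) is divided into 2 shares of 440,000: Chioma and Liora each take 440,000.

Henrik receives 880,000.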